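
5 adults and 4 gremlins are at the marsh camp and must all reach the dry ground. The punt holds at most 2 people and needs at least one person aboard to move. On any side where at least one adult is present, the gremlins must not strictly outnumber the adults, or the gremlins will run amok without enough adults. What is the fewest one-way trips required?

Counting alone: each trip to the dry ground takes at most 2 across and each return brings at least 1 back, so after t trips out (and t−1 returns) at most 2t − (t−1) of the 9 are across; that first reaches 9 at t = 8, so at least 15 crossings are needed.
The plan below uses exactly 15 crossings, so it is optimal:
1. 2 gremlins → the dry ground.  (the marsh camp: 5A 2G; the dry ground: 0A 2G)
2. 1 gremlin ← the marsh camp.  (the marsh camp: 5A 3G; the dry ground: 0A 1G)
3. 2 gremlins → the dry ground.  (the marsh camp: 5A 1G; the dry ground: 0A 3G)
4. 1 gremlin ← the marsh camp.  (the marsh camp: 5A 2G; the dry ground: 0A 2G)
5. 2 adults → the dry ground.  (the marsh camp: 3A 2G; the dry ground: 2A 2G)
6. 1 gremlin ← the marsh camp.  (the marsh camp: 3A 3G; the dry ground: 2A 1G)
7. 1 adult and 1 gremlin → the dry ground.  (the marsh camp: 2A 2G; the dry ground: 3A 2G)
8. 1 adult ← the marsh camp.  (the marsh camp: 3A 2G; the dry ground: 2A 2G)
9. 1 adult and 1 gremlin → the dry ground.  (the marsh camp: 2A 1G; the dry ground: 3A 3G)
10. 1 gremlin ← the marsh camp.  (the marsh camp: 2A 2G; the dry ground: 3A 2G)
11. 1 adult and 1 gremlin → the dry ground.  (the marsh camp: 1A 1G; the dry ground: 4A 3G)
12. 1 adult ← the marsh camp.  (the marsh camp: 2A 1G; the dry ground: 3A 3G)
13. 1 adult and 1 gremlin → the dry ground.  (the marsh camp: 1A 0G; the dry ground: 4A 4G)
14. 1 gremlin ← the marsh camp.  (the marsh camp: 1A 1G; the dry ground: 4A 3G)
15. 1 adult and 1 gremlin → the dry ground.  (the marsh camp: 0A 0G; the dry ground: 5A 4G)

15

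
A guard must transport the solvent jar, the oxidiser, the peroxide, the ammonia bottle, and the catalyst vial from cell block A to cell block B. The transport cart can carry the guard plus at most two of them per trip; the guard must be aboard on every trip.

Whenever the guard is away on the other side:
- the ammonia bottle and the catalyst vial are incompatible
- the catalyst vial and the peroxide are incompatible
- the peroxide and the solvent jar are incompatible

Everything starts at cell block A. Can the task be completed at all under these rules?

1. Guard goes to cell block B with the catalyst vial and the solvent jar.  [cell block A: the ammonia bottle, the oxidiser, the peroxide | cell block B: the catalyst vial, the solvent jar]
2. Guard goes back to cell block A alone.  [cell block A: the ammonia bottle, the oxidiser, the peroxide | cell block B: the catalyst vial, the solvent jar]
3. Guard goes to cell block B with the oxidiser.  [cell block A: the ammonia bottle, the peroxide | cell block B: the catalyst vial, the oxidiser, the solvent jar]
4. Guard goes back to cell block A alone.  [cell block A: the ammonia bottle, the peroxide | cell block B: the catalyst vial, the oxidiser, the solvent jar]
5. Guard goes to cell block B with the ammonia bottle and the peroxide.  [cell block A: — | cell block B: the ammonia bottle, the catalyst vial, the oxidiser, the peroxide, the solvent jar]

Yes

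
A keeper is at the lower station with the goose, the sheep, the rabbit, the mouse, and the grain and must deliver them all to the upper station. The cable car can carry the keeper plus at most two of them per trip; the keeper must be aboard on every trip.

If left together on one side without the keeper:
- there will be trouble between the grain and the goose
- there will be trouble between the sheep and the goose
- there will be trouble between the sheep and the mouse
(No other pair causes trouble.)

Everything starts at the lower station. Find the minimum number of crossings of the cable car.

Counting alone: the keeper can take at most 2 across per trip to the upper station, so moving all 5 needs at least 3 loaded trips out, with a return between consecutive ones — at least 5 crossings.
The plan below uses exactly 5 crossings, so it is optimal:
1. Keeper goes to the upper station with the goose and the sheep.
2. Keeper goes back to the lower station with the goose.
3. Keeper goes to the upper station with the grain and the rabbit.
4. Keeper goes back to the lower station alone.
5. Keeper goes to the upper station with the goose and the mouse.

5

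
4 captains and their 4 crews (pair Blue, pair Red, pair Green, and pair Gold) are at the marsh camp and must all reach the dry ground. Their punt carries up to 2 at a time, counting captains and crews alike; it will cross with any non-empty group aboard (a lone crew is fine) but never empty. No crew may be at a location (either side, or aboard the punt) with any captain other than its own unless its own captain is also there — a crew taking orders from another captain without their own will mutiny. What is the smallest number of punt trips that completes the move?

impossible

Following every safe sequence of crossings from the start, the most of the 8 that can be at the dry ground as the punt arrives there on crossings 1, 3, 5 is 2, 3, 4 respectively; the best ever achieved is 4 of 8.
From crossing 7 on, no configuration arises that was not already reachable earlier: only 44 distinct safe configurations (who is on which side, and where the punt is) can ever be reached, none of them has everyone across, and every continuation just revisits them. So no valid plan exists.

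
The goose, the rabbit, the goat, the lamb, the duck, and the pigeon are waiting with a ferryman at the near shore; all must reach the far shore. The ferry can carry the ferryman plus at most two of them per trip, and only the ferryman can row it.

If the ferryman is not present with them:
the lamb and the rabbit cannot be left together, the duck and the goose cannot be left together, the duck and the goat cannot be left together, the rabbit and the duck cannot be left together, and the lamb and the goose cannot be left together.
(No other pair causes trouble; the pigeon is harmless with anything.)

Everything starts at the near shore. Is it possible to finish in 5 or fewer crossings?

No

Counting alone: the ferryman can take at most 2 across per trip to the far shore, so moving all 6 needs at least 3 loaded trips out, with a return between consecutive ones — at least 5 crossings.
The safety rule pushes this higher. Following every safe sequence of crossings, the most of the 6 that can be at the far shore as the ferry arrives there on crossing 5 is 5 — never all 6.
So the move cannot be finished within 5 crossings. (The shortest complete plan takes 7:)
1. Ferryman goes to the far shore with the duck and the lamb.  [the near shore: the goat, the goose, the pigeon, the rabbit | the far shore: the duck, the lamb]
2. Ferryman goes back to the near shore alone.  [the near shore: the goat, the goose, the pigeon, the rabbit | the far shore: the duck, the lamb]
3. Ferryman goes to the far shore with the goose and the rabbit.  [the near shore: the goat, the pigeon | the far shore: the duck, the goose, the lamb, the rabbit]
4. Ferryman goes back to the near shore with the duck and the lamb.  [the near shore: the duck, the goat, the lamb, the pigeon | the far shore: the goose, the rabbit]
5. Ferryman goes to the far shore with the goat and the pigeon.  [the near shore: the duck, the lamb | the far shore: the goat, the goose, the pigeon, the rabbit]
6. Ferryman goes back to the near shore alone.  [the near shore: the duck, the lamb | the far shore: the goat, the goose, the pigeon, the rabbit]
7. Ferryman goes to the far shore with the duck and the lamb.  [the near shore: — | the far shore: the duck, the goat, the goose, the lamb, the pigeon, the rabbit]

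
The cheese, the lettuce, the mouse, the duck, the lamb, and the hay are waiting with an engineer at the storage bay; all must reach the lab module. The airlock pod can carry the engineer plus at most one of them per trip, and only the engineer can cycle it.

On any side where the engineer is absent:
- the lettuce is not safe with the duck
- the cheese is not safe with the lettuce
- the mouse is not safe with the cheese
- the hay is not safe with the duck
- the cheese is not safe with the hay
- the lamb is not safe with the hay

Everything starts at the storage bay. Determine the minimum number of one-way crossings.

Whatever the first load, the items left behind include a forbidden pair without the engineer. No opening move is safe, so no plan exists.

impossible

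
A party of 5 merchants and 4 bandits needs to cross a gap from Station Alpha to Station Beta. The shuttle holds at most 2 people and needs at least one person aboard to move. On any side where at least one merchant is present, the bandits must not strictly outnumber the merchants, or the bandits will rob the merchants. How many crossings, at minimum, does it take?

15

Counting alone: each trip to Station Beta takes at most 2 across and each return brings at least 1 back, so after t trips out (and t−1 returns) at most 2t − (t−1) of the 9 are across; that first reaches 9 at t = 8, so at least 15 crossings are needed.
The plan below uses exactly 15 crossings, so it is optimal:
1. 2 bandits → Station Beta.  (Station Alpha: 5M 2B; Station Beta: 0M 2B)
2. 1 bandit ← Station Alpha.  (Station Alpha: 5M 3B; Station Beta: 0M 1B)
3. 2 bandits → Station Beta.  (Station Alpha: 5M 1B; Station Beta: 0M 3B)
4. 1 bandit ← Station Alpha.  (Station Alpha: 5M 2B; Station Beta: 0M 2B)
5. 2 merchants → Station Beta.  (Station Alpha: 3M 2B; Station Beta: 2M 2B)
6. 1 bandit ← Station Alpha.  (Station Alpha: 3M 3B; Station Beta: 2M 1B)
7. 1 merchant and 1 bandit → Station Beta.  (Station Alpha: 2M 2B; Station Beta: 3M 2B)
8. 1 merchant ← Station Alpha.  (Station Alpha: 3M 2B; Station Beta: 2M 2B)
9. 1 merchant and 1 bandit → Station Beta.  (Station Alpha: 2M 1B; Station Beta: 3M 3B)
10. 1 bandit ← Station Alpha.  (Station Alpha: 2M 2B; Station Beta: 3M 2B)
11. 1 merchant and 1 bandit → Station Beta.  (Station Alpha: 1M 1B; Station Beta: 4M 3B)
12. 1 merchant ← Station Alpha.  (Station Alpha: 2M 1B; Station Beta: 3M 3B)
13. 1 merchant and 1 bandit → Station Beta.  (Station Alpha: 1M 0B; Station Beta: 4M 4B)
14. 1 bandit ← Station Alpha.  (Station Alpha: 1M 1B; Station Beta: 4M 3B)
15. 1 merchant and 1 bandit → Station Beta.  (Station Alpha: 0M 0B; Station Beta: 5M 4B)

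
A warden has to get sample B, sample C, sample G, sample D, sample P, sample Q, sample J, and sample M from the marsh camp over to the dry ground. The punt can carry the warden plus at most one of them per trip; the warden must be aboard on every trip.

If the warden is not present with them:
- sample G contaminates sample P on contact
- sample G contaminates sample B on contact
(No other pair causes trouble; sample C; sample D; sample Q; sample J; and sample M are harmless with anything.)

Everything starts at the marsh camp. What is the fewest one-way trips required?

Counting alone: the warden can take at most 1 across per trip to the dry ground, so moving all 8 needs at least 8 loaded trips out, with a return between consecutive ones — at least 15 crossings.
The safety rule pushes this higher. Following every safe sequence of crossings, the most of the 8 that can be at the dry ground as the punt arrives there on crossing 15 is 7 — never all 8.
So no plan with fewer than 17 crossings exists, and this one achieves 17:
1. Warden goes to the dry ground with sample G.
2. Warden goes back to the marsh camp alone.
3. Warden goes to the dry ground with sample B.
4. Warden goes back to the marsh camp with sample G.
5. Warden goes to the dry ground with sample P.
6. Warden goes back to the marsh camp alone.
7. Warden goes to the dry ground with sample C.
8. Warden goes back to the marsh camp alone.
9. Warden goes to the dry ground with sample D.
10. Warden goes back to the marsh camp alone.
11. Warden goes to the dry ground with sample Q.
12. Warden goes back to the marsh camp alone.
13. Warden goes to the dry ground with sample J.
14. Warden goes back to the marsh camp alone.
15. Warden goes to the dry ground with sample M.
16. Warden goes back to the marsh camp alone.
17. Warden goes to the dry ground with sample G.

17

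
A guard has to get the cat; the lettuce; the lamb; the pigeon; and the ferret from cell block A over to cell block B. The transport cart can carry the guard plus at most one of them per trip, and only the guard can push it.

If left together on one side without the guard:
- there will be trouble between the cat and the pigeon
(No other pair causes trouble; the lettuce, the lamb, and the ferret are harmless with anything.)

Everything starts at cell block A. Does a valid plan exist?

1. Guard goes to cell block B with the cat.
2. Guard goes back to cell block A alone.
3. Guard goes to cell block B with the lettuce.
4. Guard goes back to cell block A alone.
5. Guard goes to cell block B with the lamb.
6. Guard goes back to cell block A alone.
7. Guard goes to cell block B with the ferret.
8. Guard goes back to cell block A alone.
9. Guard goes to cell block B with the pigeon.

Yes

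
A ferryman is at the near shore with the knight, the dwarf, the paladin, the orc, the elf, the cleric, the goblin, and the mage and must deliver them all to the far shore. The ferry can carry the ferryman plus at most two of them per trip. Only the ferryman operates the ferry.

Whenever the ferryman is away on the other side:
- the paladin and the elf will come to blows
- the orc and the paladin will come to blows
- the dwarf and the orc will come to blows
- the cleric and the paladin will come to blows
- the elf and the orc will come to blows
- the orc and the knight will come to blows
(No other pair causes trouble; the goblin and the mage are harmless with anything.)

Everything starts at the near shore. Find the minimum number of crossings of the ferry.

Counting alone: the ferryman can take at most 2 across per trip to the far shore, so moving all 8 needs at least 4 loaded trips out, with a return between consecutive ones — at least 7 crossings.
The safety rule pushes this higher. Following every safe sequence of crossings, the most of the 8 that can be at the far shore as the ferry arrives there on crossings 7, 9, 11 is 5, 6, 7 respectively — never all 8.
So no plan with fewer than 13 crossings exists, and this one achieves 13:
1. Ferryman goes to the far shore with the orc and the paladin.  [the near shore: the cleric, the dwarf, the elf, the goblin, the knight, the mage | the far shore: the orc, the paladin]
2. Ferryman goes back to the near shore with the paladin.  [the near shore: the cleric, the dwarf, the elf, the goblin, the knight, the mage, the paladin | the far shore: the orc]
3. Ferryman goes to the far shore with the knight and the paladin.  [the near shore: the cleric, the dwarf, the elf, the goblin, the mage | the far shore: the knight, the orc, the paladin]
4. Ferryman goes back to the near shore with the orc.  [the near shore: the cleric, the dwarf, the elf, the goblin, the mage, the orc | the far shore: the knight, the paladin]
5. Ferryman goes to the far shore with the dwarf and the orc.  [the near shore: the cleric, the elf, the goblin, the mage | the far shore: the dwarf, the knight, the orc, the paladin]
6. Ferryman goes back to the near shore with the orc.  [the near shore: the cleric, the elf, the goblin, the mage, the orc | the far shore: the dwarf, the knight, the paladin]
7. Ferryman goes to the far shore with the goblin and the orc.  [the near shore: the cleric, the elf, the mage | the far shore: the dwarf, the goblin, the knight, the orc, the paladin]
8. Ferryman goes back to the near shore with the orc.  [the near shore: the cleric, the elf, the mage, the orc | the far shore: the dwarf, the goblin, the knight, the paladin]
9. Ferryman goes to the far shore with the mage and the orc.  [the near shore: the cleric, the elf | the far shore: the dwarf, the goblin, the knight, the mage, the orc, the paladin]
10. Ferryman goes back to the near shore with the orc.  [the near shore: the cleric, the elf, the orc | the far shore: the dwarf, the goblin, the knight, the mage, the paladin]
11. Ferryman goes to the far shore with the cleric and the elf.  [the near shore: the orc | the far shore: the cleric, the dwarf, the elf, the goblin, the knight, the mage, the paladin]
12. Ferryman goes back to the near shore with the paladin.  [the near shore: the orc, the paladin | the far shore: the cleric, the dwarf, the elf, the goblin, the knight, the mage]
13. Ferryman goes to the far shore with the orc and the paladin.  [the near shore: — | the far shore: the cleric, the dwarf, the elf, the goblin, the knight, the mage, the orc, the paladin]

13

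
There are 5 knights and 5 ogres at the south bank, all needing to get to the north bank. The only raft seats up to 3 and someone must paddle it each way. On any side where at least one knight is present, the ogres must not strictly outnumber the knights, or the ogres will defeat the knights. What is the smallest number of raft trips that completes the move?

11

Counting alone: each trip to the north bank takes at most 3 across and each return brings at least 1 back, so after t trips out (and t−1 returns) at most 3t − (t−1) of the 10 are across; that first reaches 10 at t = 5, so at least 9 crossings are needed.
The safety rule pushes this higher. Following every safe sequence of crossings, the most of the 10 that can be at the north bank as the raft arrives there on crossing 9 is 9 — never all 10.
So no plan with fewer than 11 crossings exists, and this one achieves 11:
1. 2 ogres → the north bank.  (the south bank: 5K 3O; the north bank: 0K 2O)
2. 1 ogre ← the south bank.  (the south bank: 5K 4O; the north bank: 0K 1O)
3. 3 ogres → the north bank.  (the south bank: 5K 1O; the north bank: 0K 4O)
4. 1 ogre ← the south bank.  (the south bank: 5K 2O; the north bank: 0K 3O)
5. 3 knights → the north bank.  (the south bank: 2K 2O; the north bank: 3K 3O)
6. 1 knight and 1 ogre ← the south bank.  (the south bank: 3K 3O; the north bank: 2K 2O)
7. 3 knights → the north bank.  (the south bank: 0K 3O; the north bank: 5K 2O)
8. 1 ogre ← the south bank.  (the south bank: 0K 4O; the north bank: 5K 1O)
9. 2 ogres → the north bank.  (the south bank: 0K 2O; the north bank: 5K 3O)
10. 1 ogre ← the south bank.  (the south bank: 0K 3O; the north bank: 5K 2O)
11. 3 ogres → the north bank.  (the south bank: 0K 0O; the north bank: 5K 5O)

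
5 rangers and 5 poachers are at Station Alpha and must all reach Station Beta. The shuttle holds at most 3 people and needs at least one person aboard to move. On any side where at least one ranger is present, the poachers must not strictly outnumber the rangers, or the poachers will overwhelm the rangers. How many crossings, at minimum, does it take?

11

Counting alone: each trip to Station Beta takes at most 3 across and each return brings at least 1 back, so after t trips out (and t−1 returns) at most 3t − (t−1) of the 10 are across; that first reaches 10 at t = 5, so at least 9 crossings are needed.
The safety rule pushes this higher. Following every safe sequence of crossings, the most of the 10 that can be at Station Beta as the shuttle arrives there on crossing 9 is 9 — never all 10.
So no plan with fewer than 11 crossings exists, and this one achieves 11:
1. 2 poachers → Station Beta.  (Station Alpha: 5R 3P; Station Beta: 0R 2P)
2. 1 poacher ← Station Alpha.  (Station Alpha: 5R 4P; Station Beta: 0R 1P)
3. 3 poachers → Station Beta.  (Station Alpha: 5R 1P; Station Beta: 0R 4P)
4. 1 poacher ← Station Alpha.  (Station Alpha: 5R 2P; Station Beta: 0R 3P)
5. 3 rangers → Station Beta.  (Station Alpha: 2R 2P; Station Beta: 3R 3P)
6. 1 ranger and 1 poacher ← Station Alpha.  (Station Alpha: 3R 3P; Station Beta: 2R 2P)
7. 3 rangers → Station Beta.  (Station Alpha: 0R 3P; Station Beta: 5R 2P)
8. 1 poacher ← Station Alpha.  (Station Alpha: 0R 4P; Station Beta: 5R 1P)
9. 2 poachers → Station Beta.  (Station Alpha: 0R 2P; Station Beta: 5R 3P)
10. 1 poacher ← Station Alpha.  (Station Alpha: 0R 3P; Station Beta: 5R 2P)
11. 3 poachers → Station Beta.  (Station Alpha: 0R 0P; Station Beta: 5R 5P)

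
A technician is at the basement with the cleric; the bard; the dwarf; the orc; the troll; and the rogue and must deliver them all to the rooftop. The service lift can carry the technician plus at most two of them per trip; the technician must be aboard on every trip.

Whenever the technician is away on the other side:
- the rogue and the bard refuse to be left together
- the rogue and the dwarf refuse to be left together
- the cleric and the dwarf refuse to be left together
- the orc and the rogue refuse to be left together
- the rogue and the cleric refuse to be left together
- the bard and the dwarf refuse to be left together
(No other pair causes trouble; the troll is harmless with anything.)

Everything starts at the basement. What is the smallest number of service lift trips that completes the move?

9

Counting alone: the technician can take at most 2 across per trip to the rooftop, so moving all 6 needs at least 3 loaded trips out, with a return between consecutive ones — at least 5 crossings.
The safety rule pushes this higher. Following every safe sequence of crossings, the most of the 6 that can be at the rooftop as the service lift arrives there on crossings 5, 7 is 4, 5 respectively — never all 6.
So no plan with fewer than 9 crossings exists, and this one achieves 9:
1. Technician goes to the rooftop with the dwarf and the rogue.  [the basement: the bard, the cleric, the orc, the troll | the rooftop: the dwarf, the rogue]
2. Technician goes back to the basement with the dwarf.  [the basement: the bard, the cleric, the dwarf, the orc, the troll | the rooftop: the rogue]
3. Technician goes to the rooftop with the bard and the cleric.  [the basement: the dwarf, the orc, the troll | the rooftop: the bard, the cleric, the rogue]
4. Technician goes back to the basement with the rogue.  [the basement: the dwarf, the orc, the rogue, the troll | the rooftop: the bard, the cleric]
5. Technician goes to the rooftop with the dwarf and the orc.  [the basement: the rogue, the troll | the rooftop: the bard, the cleric, the dwarf, the orc]
6. Technician goes back to the basement with the dwarf.  [the basement: the dwarf, the rogue, the troll | the rooftop: the bard, the cleric, the orc]
7. Technician goes to the rooftop with the dwarf and the troll.  [the basement: the rogue | the rooftop: the bard, the cleric, the dwarf, the orc, the troll]
8. Technician goes back to the basement with the dwarf.  [the basement: the dwarf, the rogue | the rooftop: the bard, the cleric, the orc, the troll]
9. Technician goes to the rooftop with the dwarf and the rogue.  [the basement: — | the rooftop: the bard, the cleric, the dwarf, the orc, the rogue, the troll]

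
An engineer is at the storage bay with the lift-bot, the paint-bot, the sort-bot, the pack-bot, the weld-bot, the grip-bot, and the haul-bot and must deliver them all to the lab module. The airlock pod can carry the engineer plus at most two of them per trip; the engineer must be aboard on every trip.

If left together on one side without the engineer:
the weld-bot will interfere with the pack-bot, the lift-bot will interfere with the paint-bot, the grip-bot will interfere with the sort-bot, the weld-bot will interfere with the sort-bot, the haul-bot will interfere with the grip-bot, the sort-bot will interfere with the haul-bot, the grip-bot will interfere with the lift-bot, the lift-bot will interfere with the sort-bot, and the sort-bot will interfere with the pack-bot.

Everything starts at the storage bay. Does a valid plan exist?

No

Whatever the first load, the items left behind include a forbidden pair without the engineer. No opening move is safe, so no plan exists.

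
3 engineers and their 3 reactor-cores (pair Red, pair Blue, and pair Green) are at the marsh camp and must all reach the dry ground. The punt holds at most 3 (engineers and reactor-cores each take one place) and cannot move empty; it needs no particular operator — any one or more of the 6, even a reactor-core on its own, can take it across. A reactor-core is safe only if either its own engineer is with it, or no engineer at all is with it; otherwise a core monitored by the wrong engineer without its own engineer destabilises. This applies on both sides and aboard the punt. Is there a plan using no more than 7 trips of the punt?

Yes — this plan uses 5 crossings (≤ 7):
1. engineer Red and reactor-core Red cross → the dry ground.
2. engineer Red crosses ← the marsh camp.
3. engineer Blue, engineer Green, and engineer Red cross → the dry ground.
4. reactor-core Red crosses ← the marsh camp.
5. reactor-core Blue, reactor-core Green, and reactor-core Red cross → the dry ground.

Yes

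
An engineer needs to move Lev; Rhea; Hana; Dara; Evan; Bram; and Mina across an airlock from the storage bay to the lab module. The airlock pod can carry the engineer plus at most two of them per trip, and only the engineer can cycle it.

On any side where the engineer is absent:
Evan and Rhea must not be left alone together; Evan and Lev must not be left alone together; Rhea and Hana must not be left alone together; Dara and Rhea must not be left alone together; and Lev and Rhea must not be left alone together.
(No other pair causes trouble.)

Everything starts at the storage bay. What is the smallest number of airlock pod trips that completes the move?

11

Counting alone: the engineer can take at most 2 across per trip to the lab module, so moving all 7 needs at least 4 loaded trips out, with a return between consecutive ones — at least 7 crossings.
The safety rule pushes this higher. Following every safe sequence of crossings, the most of the 7 that can be at the lab module as the airlock pod arrives there on crossings 7, 9 is 5, 6 respectively — never all 7.
So no plan with fewer than 11 crossings exists, and this one achieves 11:
1. Engineer goes to the lab module with Lev and Rhea.  [the storage bay: Bram, Dara, Evan, Hana, Mina | the lab module: Lev, Rhea]
2. Engineer goes back to the storage bay with Lev.  [the storage bay: Bram, Dara, Evan, Hana, Lev, Mina | the lab module: Rhea]
3. Engineer goes to the lab module with Hana and Lev.  [the storage bay: Bram, Dara, Evan, Mina | the lab module: Hana, Lev, Rhea]
4. Engineer goes back to the storage bay with Rhea.  [the storage bay: Bram, Dara, Evan, Mina, Rhea | the lab module: Hana, Lev]
5. Engineer goes to the lab module with Dara and Rhea.  [the storage bay: Bram, Evan, Mina | the lab module: Dara, Hana, Lev, Rhea]
6. Engineer goes back to the storage bay with Rhea.  [the storage bay: Bram, Evan, Mina, Rhea | the lab module: Dara, Hana, Lev]
7. Engineer goes to the lab module with Bram and Rhea.  [the storage bay: Evan, Mina | the lab module: Bram, Dara, Hana, Lev, Rhea]
8. Engineer goes back to the storage bay with Rhea.  [the storage bay: Evan, Mina, Rhea | the lab module: Bram, Dara, Hana, Lev]
9. Engineer goes to the lab module with Mina and Rhea.  [the storage bay: Evan | the lab module: Bram, Dara, Hana, Lev, Mina, Rhea]
10. Engineer goes back to the storage bay with Rhea.  [the storage bay: Evan, Rhea | the lab module: Bram, Dara, Hana, Lev, Mina]
11. Engineer goes to the lab module with Evan and Rhea.  [the storage bay: — | the lab module: Bram, Dara, Evan, Hana, Lev, Mina, Rhea]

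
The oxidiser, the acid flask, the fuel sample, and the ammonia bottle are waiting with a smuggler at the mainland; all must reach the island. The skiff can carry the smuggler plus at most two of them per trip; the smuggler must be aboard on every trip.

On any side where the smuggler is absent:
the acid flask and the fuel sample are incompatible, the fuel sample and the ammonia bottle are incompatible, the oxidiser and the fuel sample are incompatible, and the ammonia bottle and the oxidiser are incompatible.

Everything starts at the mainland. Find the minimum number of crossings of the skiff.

Counting alone: the smuggler can take at most 2 across per trip to the island, so moving all 4 needs at least 2 loaded trips out, with a return between consecutive ones — at least 3 crossings.
The safety rule pushes this higher. Following every safe sequence of crossings, the most of the 4 that can be at the island as the skiff arrives there on crossing 3 is 3 — never all 4.
So no plan with fewer than 5 crossings exists, and this one achieves 5:
1. Smuggler goes to the island with the fuel sample and the oxidiser.
2. Smuggler goes back to the mainland with the oxidiser.
3. Smuggler goes to the island with the acid flask and the oxidiser.
4. Smuggler goes back to the mainland with the fuel sample.
5. Smuggler goes to the island with the ammonia bottle and the fuel sample.

5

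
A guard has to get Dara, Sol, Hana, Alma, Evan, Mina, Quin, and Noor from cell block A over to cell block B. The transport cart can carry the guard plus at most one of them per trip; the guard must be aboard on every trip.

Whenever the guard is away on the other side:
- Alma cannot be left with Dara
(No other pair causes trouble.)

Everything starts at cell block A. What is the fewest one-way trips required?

Counting alone: the guard can take at most 1 across per trip to cell block B, so moving all 8 needs at least 8 loaded trips out, with a return between consecutive ones — at least 15 crossings.
The plan below uses exactly 15 crossings, so it is optimal:
1. Guard goes to cell block B with Dara.
2. Guard goes back to cell block A alone.
3. Guard goes to cell block B with Sol.
4. Guard goes back to cell block A alone.
5. Guard goes to cell block B with Hana.
6. Guard goes back to cell block A alone.
7. Guard goes to cell block B with Evan.
8. Guard goes back to cell block A alone.
9. Guard goes to cell block B with Mina.
10. Guard goes back to cell block A alone.
11. Guard goes to cell block B with Quin.
12. Guard goes back to cell block A alone.
13. Guard goes to cell block B with Noor.
14. Guard goes back to cell block A alone.
15. Guard goes to cell block B with Alma.

15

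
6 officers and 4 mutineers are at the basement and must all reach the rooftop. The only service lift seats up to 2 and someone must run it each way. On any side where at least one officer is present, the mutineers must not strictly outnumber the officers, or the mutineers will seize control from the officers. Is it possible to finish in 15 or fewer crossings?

No

Counting alone: each trip to the rooftop takes at most 2 across and each return brings at least 1 back, so after t trips out (and t−1 returns) at most 2t − (t−1) of the 10 are across; that first reaches 10 at t = 9, so at least 17 crossings are needed.
Since 15 < 17, 15 crossings cannot be enough. (The shortest complete plan in fact takes 17:)
1. 2 mutineers → the rooftop.  (the basement: 6O 2M; the rooftop: 0O 2M)
2. 1 mutineer ← the basement.  (the basement: 6O 3M; the rooftop: 0O 1M)
3. 2 mutineers → the rooftop.  (the basement: 6O 1M; the rooftop: 0O 3M)
4. 1 mutineer ← the basement.  (the basement: 6O 2M; the rooftop: 0O 2M)
5. 2 officers → the rooftop.  (the basement: 4O 2M; the rooftop: 2O 2M)
6. 1 mutineer ← the basement.  (the basement: 4O 3M; the rooftop: 2O 1M)
7. 1 officer and 1 mutineer → the rooftop.  (the basement: 3O 2M; the rooftop: 3O 2M)
8. 1 mutineer ← the basement.  (the basement: 3O 3M; the rooftop: 3O 1M)
9. 2 mutineers → the rooftop.  (the basement: 3O 1M; the rooftop: 3O 3M)
10. 1 mutineer ← the basement.  (the basement: 3O 2M; the rooftop: 3O 2M)
11. 1 officer and 1 mutineer → the rooftop.  (the basement: 2O 1M; the rooftop: 4O 3M)
12. 1 mutineer ← the basement.  (the basement: 2O 2M; the rooftop: 4O 2M)
13. 2 mutineers → the rooftop.  (the basement: 2O 0M; the rooftop: 4O 4M)
14. 1 mutineer ← the basement.  (the basement: 2O 1M; the rooftop: 4O 3M)
15. 1 officer and 1 mutineer → the rooftop.  (the basement: 1O 0M; the rooftop: 5O 4M)
16. 1 mutineer ← the basement.  (the basement: 1O 1M; the rooftop: 5O 3M)
17. 1 officer and 1 mutineer → the rooftop.  (the basement: 0O 0M; the rooftop: 6O 4M)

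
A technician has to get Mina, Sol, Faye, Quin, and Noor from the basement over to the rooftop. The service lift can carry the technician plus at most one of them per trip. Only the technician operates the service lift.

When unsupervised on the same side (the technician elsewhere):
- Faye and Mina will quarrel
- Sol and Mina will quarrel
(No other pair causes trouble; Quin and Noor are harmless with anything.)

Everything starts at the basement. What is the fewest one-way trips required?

11

Counting alone: the technician can take at most 1 across per trip to the rooftop, so moving all 5 needs at least 5 loaded trips out, with a return between consecutive ones — at least 9 crossings.
The safety rule pushes this higher. Following every safe sequence of crossings, the most of the 5 that can be at the rooftop as the service lift arrives there on crossing 9 is 4 — never all 5.
So no plan with fewer than 11 crossings exists, and this one achieves 11:
1. Technician goes to the rooftop with Mina.  [the basement: Faye, Noor, Quin, Sol | the rooftop: Mina]
2. Technician goes back to the basement alone.  [the basement: Faye, Noor, Quin, Sol | the rooftop: Mina]
3. Technician goes to the rooftop with Sol.  [the basement: Faye, Noor, Quin | the rooftop: Mina, Sol]
4. Technician goes back to the basement with Mina.  [the basement: Faye, Mina, Noor, Quin | the rooftop: Sol]
5. Technician goes to the rooftop with Faye.  [the basement: Mina, Noor, Quin | the rooftop: Faye, Sol]
6. Technician goes back to the basement alone.  [the basement: Mina, Noor, Quin | the rooftop: Faye, Sol]
7. Technician goes to the rooftop with Quin.  [the basement: Mina, Noor | the rooftop: Faye, Quin, Sol]
8. Technician goes back to the basement alone.  [the basement: Mina, Noor | the rooftop: Faye, Quin, Sol]
9. Technician goes to the rooftop with Noor.  [the basement: Mina | the rooftop: Faye, Noor, Quin, Sol]
10. Technician goes back to the basement alone.  [the basement: Mina | the rooftop: Faye, Noor, Quin, Sol]
11. Technician goes to the rooftop with Mina.  [the basement: — | the rooftop: Faye, Mina, Noor, Quin, Sol]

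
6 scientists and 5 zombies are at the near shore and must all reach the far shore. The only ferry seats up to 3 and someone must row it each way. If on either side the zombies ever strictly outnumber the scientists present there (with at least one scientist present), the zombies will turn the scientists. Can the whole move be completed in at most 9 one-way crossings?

Yes — this plan uses 9 crossings (≤ 9):
1. 3 zombies → the far shore.  (the near shore: 6S 2Z; the far shore: 0S 3Z)
2. 1 zombie ← the near shore.  (the near shore: 6S 3Z; the far shore: 0S 2Z)
3. 3 scientists → the far shore.  (the near shore: 3S 3Z; the far shore: 3S 2Z)
4. 1 scientist ← the near shore.  (the near shore: 4S 3Z; the far shore: 2S 2Z)
5. 2 scientists and 1 zombie → the far shore.  (the near shore: 2S 2Z; the far shore: 4S 3Z)
6. 1 scientist ← the near shore.  (the near shore: 3S 2Z; the far shore: 3S 3Z)
7. 2 scientists and 1 zombie → the far shore.  (the near shore: 1S 1Z; the far shore: 5S 4Z)
8. 1 scientist ← the near shore.  (the near shore: 2S 1Z; the far shore: 4S 4Z)
9. 2 scientists and 1 zombie → the far shore.  (the near shore: 0S 0Z; the far shore: 6S 5Z)

Yes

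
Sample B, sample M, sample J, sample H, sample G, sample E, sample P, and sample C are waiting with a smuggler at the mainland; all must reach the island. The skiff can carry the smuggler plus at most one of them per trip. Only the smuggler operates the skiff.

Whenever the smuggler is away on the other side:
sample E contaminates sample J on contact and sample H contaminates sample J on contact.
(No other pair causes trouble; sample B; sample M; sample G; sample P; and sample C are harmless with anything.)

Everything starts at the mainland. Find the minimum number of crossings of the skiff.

17

Counting alone: the smuggler can take at most 1 across per trip to the island, so moving all 8 needs at least 8 loaded trips out, with a return between consecutive ones — at least 15 crossings.
The safety rule pushes this higher. Following every safe sequence of crossings, the most of the 8 that can be at the island as the skiff arrives there on crossing 15 is 7 — never all 8.
So no plan with fewer than 17 crossings exists, and this one achieves 17:
1. Smuggler goes to the island with sample J.
2. Smuggler goes back to the mainland alone.
3. Smuggler goes to the island with sample B.
4. Smuggler goes back to the mainland alone.
5. Smuggler goes to the island with sample M.
6. Smuggler goes back to the mainland alone.
7. Smuggler goes to the island with sample H.
8. Smuggler goes back to the mainland with sample J.
9. Smuggler goes to the island with sample E.
10. Smuggler goes back to the mainland alone.
11. Smuggler goes to the island with sample G.
12. Smuggler goes back to the mainland alone.
13. Smuggler goes to the island with sample P.
14. Smuggler goes back to the mainland alone.
15. Smuggler goes to the island with sample C.
16. Smuggler goes back to the mainland alone.
17. Smuggler goes to the island with sample J.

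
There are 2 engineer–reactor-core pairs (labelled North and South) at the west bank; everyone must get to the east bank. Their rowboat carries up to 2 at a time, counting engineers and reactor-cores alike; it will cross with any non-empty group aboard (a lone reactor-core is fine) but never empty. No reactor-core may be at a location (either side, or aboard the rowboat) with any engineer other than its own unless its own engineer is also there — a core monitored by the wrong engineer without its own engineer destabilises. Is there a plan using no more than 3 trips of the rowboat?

Counting alone: each trip to the east bank takes at most 2 across and each return brings at least 1 back, so after t trips out (and t−1 returns) at most 2t − (t−1) of the 4 are across; that first reaches 4 at t = 3, so at least 5 crossings are needed.
Since 3 < 5, 3 crossings cannot be enough. (The shortest complete plan in fact takes 5:)
1. engineer North and reactor-core North cross → the east bank.
2. engineer North crosses ← the west bank.
3. engineer North and engineer South cross → the east bank.
4. engineer South crosses ← the west bank.
5. engineer South and reactor-core South cross → the east bank.

No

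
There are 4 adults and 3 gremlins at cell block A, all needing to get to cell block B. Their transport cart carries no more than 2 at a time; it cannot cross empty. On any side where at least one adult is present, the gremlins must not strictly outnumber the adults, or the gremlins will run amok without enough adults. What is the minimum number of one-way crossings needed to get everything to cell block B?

Counting alone: each trip to cell block B takes at most 2 across and each return brings at least 1 back, so after t trips out (and t−1 returns) at most 2t − (t−1) of the 7 are across; that first reaches 7 at t = 6, so at least 11 crossings are needed.
The plan below uses exactly 11 crossings, so it is optimal:
1. 2 gremlins → cell block B.  (cell block A: 4A 1G; cell block B: 0A 2G)
2. 1 gremlin ← cell block A.  (cell block A: 4A 2G; cell block B: 0A 1G)
3. 2 gremlins → cell block B.  (cell block A: 4A 0G; cell block B: 0A 3G)
4. 1 gremlin ← cell block A.  (cell block A: 4A 1G; cell block B: 0A 2G)
5. 2 adults → cell block B.  (cell block A: 2A 1G; cell block B: 2A 2G)
6. 1 gremlin ← cell block A.  (cell block A: 2A 2G; cell block B: 2A 1G)
7. 1 adult and 1 gremlin → cell block B.  (cell block A: 1A 1G; cell block B: 3A 2G)
8. 1 adult ← cell block A.  (cell block A: 2A 1G; cell block B: 2A 2G)
9. 1 adult and 1 gremlin → cell block B.  (cell block A: 1A 0G; cell block B: 3A 3G)
10. 1 gremlin ← cell block A.  (cell block A: 1A 1G; cell block B: 3A 2G)
11. 1 adult and 1 gremlin → cell block B.  (cell block A: 0A 0G; cell block B: 4A 3G)

11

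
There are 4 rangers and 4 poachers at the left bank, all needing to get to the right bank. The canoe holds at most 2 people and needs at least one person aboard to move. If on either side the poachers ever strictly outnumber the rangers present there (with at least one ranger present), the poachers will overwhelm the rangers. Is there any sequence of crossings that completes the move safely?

No

Following every safe sequence of crossings from the start, the most of the 8 that can be at the right bank as the canoe arrives there on crossings 1, 3, 5 is 2, 3, 4 respectively; the best ever achieved is 4 of 8.
From crossing 7 on, no configuration arises that was not already reachable earlier: only 11 distinct safe configurations (who is on which side, and where the canoe is) can ever be reached, none of them has everyone across, and every continuation just revisits them. They are: 0 rangers + 0 poachers across (canoe back at the start); 0 rangers + 1 poacher across (canoe there); 0 rangers + 1 poacher across (canoe back at the start); 0 rangers + 2 poachers across (canoe there); 0 rangers + 2 poachers across (canoe back at the start); 0 rangers + 3 poachers across (canoe there); 0 rangers + 3 poachers across (canoe back at the start); 0 rangers + 4 poachers across (canoe there); 1 ranger + 1 poacher across (canoe there); 1 ranger + 1 poacher across (canoe back at the start); 2 rangers + 2 poachers across (canoe there). So no valid plan exists.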